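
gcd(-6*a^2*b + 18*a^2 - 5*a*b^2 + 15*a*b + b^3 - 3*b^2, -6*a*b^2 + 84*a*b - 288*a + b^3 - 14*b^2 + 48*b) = 6*a - b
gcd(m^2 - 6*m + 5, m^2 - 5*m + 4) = m - 1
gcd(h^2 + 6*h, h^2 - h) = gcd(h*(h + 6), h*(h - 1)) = h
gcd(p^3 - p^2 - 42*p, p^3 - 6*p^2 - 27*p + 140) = p - 7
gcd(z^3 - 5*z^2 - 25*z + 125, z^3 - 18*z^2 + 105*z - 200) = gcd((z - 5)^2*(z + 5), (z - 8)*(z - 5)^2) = z^2 - 10*z + 25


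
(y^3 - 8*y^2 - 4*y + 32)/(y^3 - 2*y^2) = 1 - 6/y - 16/y^2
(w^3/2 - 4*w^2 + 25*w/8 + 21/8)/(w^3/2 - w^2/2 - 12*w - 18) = (-w^3 + 8*w^2 - 25*w/4 - 21/4)/(-w^3 + w^2 + 24*w + 36)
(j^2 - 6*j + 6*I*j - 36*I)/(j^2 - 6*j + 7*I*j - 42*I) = (j + 6*I)/(j + 7*I)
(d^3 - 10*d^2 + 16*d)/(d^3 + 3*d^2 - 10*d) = (d - 8)/(d + 5)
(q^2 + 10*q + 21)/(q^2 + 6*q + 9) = (q + 7)/(q + 3)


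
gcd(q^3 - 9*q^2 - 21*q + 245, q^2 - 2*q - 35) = q^2 - 2*q - 35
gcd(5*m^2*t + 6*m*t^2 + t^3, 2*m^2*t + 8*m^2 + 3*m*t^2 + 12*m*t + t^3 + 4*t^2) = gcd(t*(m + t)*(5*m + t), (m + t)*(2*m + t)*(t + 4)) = m + t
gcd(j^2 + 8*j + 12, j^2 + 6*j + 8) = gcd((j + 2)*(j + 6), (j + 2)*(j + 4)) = j + 2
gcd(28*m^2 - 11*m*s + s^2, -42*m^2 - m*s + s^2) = -7*m + s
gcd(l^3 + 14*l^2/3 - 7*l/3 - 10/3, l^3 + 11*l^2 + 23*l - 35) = l^2 + 4*l - 5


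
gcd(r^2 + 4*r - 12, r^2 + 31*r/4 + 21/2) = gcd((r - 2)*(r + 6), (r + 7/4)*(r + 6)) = r + 6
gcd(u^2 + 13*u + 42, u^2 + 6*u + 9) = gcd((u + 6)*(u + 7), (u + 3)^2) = 1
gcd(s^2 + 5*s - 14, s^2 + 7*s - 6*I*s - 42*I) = s + 7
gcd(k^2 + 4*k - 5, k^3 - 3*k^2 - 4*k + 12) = 1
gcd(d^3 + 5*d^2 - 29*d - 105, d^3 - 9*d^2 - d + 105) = d^2 - 2*d - 15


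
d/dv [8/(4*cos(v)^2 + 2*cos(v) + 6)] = 4*(4*cos(v) + 1)*sin(v)/(cos(v) + cos(2*v) + 4)^2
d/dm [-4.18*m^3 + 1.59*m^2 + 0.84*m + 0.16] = -12.54*m^2 + 3.18*m + 0.84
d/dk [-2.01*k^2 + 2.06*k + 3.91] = 2.06 - 4.02*k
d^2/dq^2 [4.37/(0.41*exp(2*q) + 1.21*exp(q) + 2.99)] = (4.37*(0.82*exp(q) + 1.21)*(1.64*exp(q) + 2.42)*exp(q) - (7.1668*exp(q) + 5.2877)*(0.41*exp(2*q) + 1.21*exp(q) + 2.99))*exp(q)/(0.41*exp(2*q) + 1.21*exp(q) + 2.99)^3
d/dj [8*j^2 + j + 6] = 16*j + 1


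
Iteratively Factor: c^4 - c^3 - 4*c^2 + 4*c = (c + 2)*(c^3 - 3*c^2 + 2*c) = (c - 1)*(c + 2)*(c^2 - 2*c) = c*(c - 1)*(c + 2)*(c - 2)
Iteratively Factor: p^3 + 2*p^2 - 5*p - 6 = (p + 1)*(p^2 + p - 6) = (p - 2)*(p + 1)*(p + 3)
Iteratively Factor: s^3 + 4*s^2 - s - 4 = (s + 4)*(s^2 - 1) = (s + 1)*(s + 4)*(s - 1)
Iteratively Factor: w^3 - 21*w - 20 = (w + 4)*(w^2 - 4*w - 5) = (w - 5)*(w + 4)*(w + 1)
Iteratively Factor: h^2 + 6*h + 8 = (h + 4)*(h + 2)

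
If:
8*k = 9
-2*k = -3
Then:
No Solution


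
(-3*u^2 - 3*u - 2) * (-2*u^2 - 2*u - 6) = 6*u^4 + 12*u^3 + 28*u^2 + 22*u + 12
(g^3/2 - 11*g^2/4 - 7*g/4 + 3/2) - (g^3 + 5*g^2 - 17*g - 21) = -g^3/2 - 31*g^2/4 + 61*g/4 + 45/2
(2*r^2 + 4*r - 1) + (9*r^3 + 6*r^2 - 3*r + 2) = 9*r^3 + 8*r^2 + r + 1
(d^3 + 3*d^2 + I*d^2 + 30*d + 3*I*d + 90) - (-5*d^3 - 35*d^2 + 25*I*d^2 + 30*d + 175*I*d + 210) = 6*d^3 + 38*d^2 - 24*I*d^2 - 172*I*d - 120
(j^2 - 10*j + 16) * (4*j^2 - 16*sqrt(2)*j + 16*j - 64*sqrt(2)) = 4*j^4 - 24*j^3 - 16*sqrt(2)*j^3 - 96*j^2 + 96*sqrt(2)*j^2 + 256*j + 384*sqrt(2)*j - 1024*sqrt(2)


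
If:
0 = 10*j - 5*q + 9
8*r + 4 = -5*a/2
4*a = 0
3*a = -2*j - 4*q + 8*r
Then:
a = 0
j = -28/25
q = -11/25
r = -1/2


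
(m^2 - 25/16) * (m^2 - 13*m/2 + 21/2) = m^4 - 13*m^3/2 + 143*m^2/16 + 325*m/32 - 525/32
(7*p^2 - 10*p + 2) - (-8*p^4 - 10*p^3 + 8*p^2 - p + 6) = 8*p^4 + 10*p^3 - p^2 - 9*p - 4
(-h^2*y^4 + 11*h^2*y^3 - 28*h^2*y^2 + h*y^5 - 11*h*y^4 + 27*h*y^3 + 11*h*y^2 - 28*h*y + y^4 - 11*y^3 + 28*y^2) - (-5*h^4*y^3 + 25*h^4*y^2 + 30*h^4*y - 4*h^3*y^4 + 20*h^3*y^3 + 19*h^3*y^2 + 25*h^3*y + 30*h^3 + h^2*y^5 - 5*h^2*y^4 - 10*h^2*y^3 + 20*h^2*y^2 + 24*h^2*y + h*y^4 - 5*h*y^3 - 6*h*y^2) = 5*h^4*y^3 - 25*h^4*y^2 - 30*h^4*y + 4*h^3*y^4 - 20*h^3*y^3 - 19*h^3*y^2 - 25*h^3*y - 30*h^3 - h^2*y^5 + 4*h^2*y^4 + 21*h^2*y^3 - 48*h^2*y^2 - 24*h^2*y + h*y^5 - 12*h*y^4 + 32*h*y^3 + 17*h*y^2 - 28*h*y + y^4 - 11*y^3 + 28*y^2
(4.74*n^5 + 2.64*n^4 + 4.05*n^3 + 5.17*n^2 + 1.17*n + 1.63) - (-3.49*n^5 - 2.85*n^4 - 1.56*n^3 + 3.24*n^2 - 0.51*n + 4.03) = 8.23*n^5 + 5.49*n^4 + 5.61*n^3 + 1.93*n^2 + 1.68*n - 2.4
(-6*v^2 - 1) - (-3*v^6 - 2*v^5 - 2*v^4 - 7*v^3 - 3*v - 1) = 3*v^6 + 2*v^5 + 2*v^4 + 7*v^3 - 6*v^2 + 3*v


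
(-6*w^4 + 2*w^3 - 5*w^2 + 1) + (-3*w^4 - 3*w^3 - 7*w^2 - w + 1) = -9*w^4 - w^3 - 12*w^2 - w + 2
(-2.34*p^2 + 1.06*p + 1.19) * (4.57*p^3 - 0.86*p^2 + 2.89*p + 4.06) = -10.6938*p^5 + 6.8566*p^4 - 2.2359*p^3 - 7.4604*p^2 + 7.7427*p + 4.8314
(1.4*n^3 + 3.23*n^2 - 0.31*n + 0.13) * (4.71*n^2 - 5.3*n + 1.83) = 6.594*n^5 + 7.7933*n^4 - 16.0171*n^3 + 8.1662*n^2 - 1.2563*n + 0.2379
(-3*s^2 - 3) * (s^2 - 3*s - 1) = -3*s^4 + 9*s^3 + 9*s + 3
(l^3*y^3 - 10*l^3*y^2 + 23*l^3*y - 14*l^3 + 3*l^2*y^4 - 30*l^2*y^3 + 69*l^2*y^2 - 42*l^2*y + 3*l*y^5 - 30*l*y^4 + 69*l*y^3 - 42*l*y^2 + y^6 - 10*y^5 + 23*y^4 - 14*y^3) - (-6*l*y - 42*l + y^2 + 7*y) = l^3*y^3 - 10*l^3*y^2 + 23*l^3*y - 14*l^3 + 3*l^2*y^4 - 30*l^2*y^3 + 69*l^2*y^2 - 42*l^2*y + 3*l*y^5 - 30*l*y^4 + 69*l*y^3 - 42*l*y^2 + 6*l*y + 42*l + y^6 - 10*y^5 + 23*y^4 - 14*y^3 - y^2 - 7*y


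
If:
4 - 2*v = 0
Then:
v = 2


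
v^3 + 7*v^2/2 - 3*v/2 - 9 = (v - 3/2)*(v + 2)*(v + 3)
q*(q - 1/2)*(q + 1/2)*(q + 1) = q^4 + q^3 - q^2/4 - q/4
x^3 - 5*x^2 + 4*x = x*(x - 4)*(x - 1)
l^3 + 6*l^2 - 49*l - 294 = (l - 7)*(l + 6)*(l + 7)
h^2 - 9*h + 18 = (h - 6)*(h - 3)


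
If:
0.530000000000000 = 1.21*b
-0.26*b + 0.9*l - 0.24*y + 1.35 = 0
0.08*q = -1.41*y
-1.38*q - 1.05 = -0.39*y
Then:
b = 0.44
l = -1.36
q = -0.75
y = 0.04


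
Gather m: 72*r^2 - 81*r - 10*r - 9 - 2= 72*r^2 - 91*r - 11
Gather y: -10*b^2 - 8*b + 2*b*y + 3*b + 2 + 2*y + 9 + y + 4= -10*b^2 - 5*b + y*(2*b + 3) + 15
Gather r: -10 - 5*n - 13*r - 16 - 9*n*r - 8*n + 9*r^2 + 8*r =-13*n + 9*r^2 + r*(-9*n - 5) - 26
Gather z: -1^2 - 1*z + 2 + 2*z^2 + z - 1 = 2*z^2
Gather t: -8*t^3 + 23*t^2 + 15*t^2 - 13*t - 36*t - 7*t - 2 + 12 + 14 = -8*t^3 + 38*t^2 - 56*t + 24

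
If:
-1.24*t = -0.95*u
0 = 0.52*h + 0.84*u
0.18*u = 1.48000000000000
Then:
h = -13.28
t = 6.30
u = 8.22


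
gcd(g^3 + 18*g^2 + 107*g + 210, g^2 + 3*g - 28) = g + 7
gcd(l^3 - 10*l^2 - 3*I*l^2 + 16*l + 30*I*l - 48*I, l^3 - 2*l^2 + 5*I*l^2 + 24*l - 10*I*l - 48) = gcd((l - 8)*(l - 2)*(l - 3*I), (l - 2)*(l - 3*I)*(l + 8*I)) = l^2 + l*(-2 - 3*I) + 6*I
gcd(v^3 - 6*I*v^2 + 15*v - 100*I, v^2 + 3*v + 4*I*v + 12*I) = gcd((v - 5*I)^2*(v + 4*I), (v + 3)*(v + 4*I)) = v + 4*I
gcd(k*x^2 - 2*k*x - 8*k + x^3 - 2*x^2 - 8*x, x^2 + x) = 1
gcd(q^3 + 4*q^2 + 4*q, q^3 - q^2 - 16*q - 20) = q^2 + 4*q + 4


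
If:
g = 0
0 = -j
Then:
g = 0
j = 0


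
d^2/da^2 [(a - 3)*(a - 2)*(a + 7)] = 6*a + 4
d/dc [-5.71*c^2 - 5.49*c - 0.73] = -11.42*c - 5.49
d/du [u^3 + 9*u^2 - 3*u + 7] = 3*u^2 + 18*u - 3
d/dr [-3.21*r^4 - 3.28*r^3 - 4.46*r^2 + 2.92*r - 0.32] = -12.84*r^3 - 9.84*r^2 - 8.92*r + 2.92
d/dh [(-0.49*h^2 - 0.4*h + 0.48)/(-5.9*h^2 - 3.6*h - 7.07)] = (-0.596000000000001*h^2 + 12.5926*h + 4.556)/(34.81*h^4 + 42.48*h^3 + 96.386*h^2 + 50.904*h + 49.9849)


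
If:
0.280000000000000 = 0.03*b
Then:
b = 9.33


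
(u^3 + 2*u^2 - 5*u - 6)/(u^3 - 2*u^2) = 1 + 4/u + 3/u^2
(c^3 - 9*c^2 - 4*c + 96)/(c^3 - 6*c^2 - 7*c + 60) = (c - 8)/(c - 5)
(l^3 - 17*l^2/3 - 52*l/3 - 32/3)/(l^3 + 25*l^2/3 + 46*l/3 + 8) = (l - 8)/(l + 6)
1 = 1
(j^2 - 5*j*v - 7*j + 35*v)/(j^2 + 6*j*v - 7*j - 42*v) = (j - 5*v)/(j + 6*v)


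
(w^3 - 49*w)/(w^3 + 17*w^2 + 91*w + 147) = w*(w - 7)/(w^2 + 10*w + 21)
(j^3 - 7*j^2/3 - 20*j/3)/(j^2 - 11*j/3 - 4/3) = j*(3*j + 5)/(3*j + 1)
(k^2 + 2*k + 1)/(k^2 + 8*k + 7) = (k + 1)/(k + 7)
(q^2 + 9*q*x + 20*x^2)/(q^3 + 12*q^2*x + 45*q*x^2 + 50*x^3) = (q + 4*x)/(q^2 + 7*q*x + 10*x^2)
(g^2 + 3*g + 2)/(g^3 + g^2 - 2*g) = (g + 1)/(g*(g - 1))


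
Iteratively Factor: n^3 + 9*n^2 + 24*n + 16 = (n + 1)*(n^2 + 8*n + 16) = (n + 1)*(n + 4)*(n + 4)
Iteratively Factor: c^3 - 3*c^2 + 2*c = (c - 2)*(c^2 - c) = c*(c - 2)*(c - 1)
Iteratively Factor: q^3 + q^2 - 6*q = (q - 2)*(q^2 + 3*q) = (q - 2)*(q + 3)*(q)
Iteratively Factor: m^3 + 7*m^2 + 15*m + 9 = (m + 3)*(m^2 + 4*m + 3) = (m + 3)^2*(m + 1)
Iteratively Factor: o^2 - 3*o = (o)*(o - 3)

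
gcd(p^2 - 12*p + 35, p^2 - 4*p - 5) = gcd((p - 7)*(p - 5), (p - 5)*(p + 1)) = p - 5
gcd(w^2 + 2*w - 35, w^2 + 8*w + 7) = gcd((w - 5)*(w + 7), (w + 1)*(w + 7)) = w + 7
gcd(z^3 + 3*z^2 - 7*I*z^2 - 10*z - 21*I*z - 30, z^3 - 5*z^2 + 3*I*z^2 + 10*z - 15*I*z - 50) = z - 2*I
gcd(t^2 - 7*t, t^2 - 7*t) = t^2 - 7*t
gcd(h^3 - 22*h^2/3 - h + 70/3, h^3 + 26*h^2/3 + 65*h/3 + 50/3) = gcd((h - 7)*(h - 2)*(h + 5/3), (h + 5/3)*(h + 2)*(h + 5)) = h + 5/3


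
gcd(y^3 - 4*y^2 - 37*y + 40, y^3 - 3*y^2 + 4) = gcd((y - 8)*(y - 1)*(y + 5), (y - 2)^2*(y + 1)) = 1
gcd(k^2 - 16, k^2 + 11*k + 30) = 1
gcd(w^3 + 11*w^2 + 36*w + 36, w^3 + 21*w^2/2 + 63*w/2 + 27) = w^2 + 9*w + 18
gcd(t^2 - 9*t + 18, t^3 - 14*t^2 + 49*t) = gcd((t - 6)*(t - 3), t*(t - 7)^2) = 1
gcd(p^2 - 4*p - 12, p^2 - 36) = p - 6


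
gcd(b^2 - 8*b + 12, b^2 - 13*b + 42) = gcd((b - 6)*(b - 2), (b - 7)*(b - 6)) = b - 6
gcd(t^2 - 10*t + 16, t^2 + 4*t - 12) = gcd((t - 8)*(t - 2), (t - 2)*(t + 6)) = t - 2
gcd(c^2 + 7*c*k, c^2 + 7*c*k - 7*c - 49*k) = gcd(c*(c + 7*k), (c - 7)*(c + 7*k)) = c + 7*k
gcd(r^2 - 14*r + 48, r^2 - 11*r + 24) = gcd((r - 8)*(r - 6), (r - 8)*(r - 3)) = r - 8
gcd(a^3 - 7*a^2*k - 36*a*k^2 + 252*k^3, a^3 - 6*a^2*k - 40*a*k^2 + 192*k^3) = a + 6*k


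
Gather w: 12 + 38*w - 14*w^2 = -14*w^2 + 38*w + 12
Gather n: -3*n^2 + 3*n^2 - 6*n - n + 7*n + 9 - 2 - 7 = 0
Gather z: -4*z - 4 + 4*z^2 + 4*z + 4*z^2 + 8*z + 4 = 8*z^2 + 8*z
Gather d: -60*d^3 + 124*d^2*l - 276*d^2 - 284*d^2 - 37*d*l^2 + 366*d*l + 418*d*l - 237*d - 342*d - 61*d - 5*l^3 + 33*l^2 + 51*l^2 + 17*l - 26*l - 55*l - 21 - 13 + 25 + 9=-60*d^3 + d^2*(124*l - 560) + d*(-37*l^2 + 784*l - 640) - 5*l^3 + 84*l^2 - 64*l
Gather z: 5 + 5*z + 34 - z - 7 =4*z + 32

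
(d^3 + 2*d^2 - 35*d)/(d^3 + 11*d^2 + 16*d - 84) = d*(d - 5)/(d^2 + 4*d - 12)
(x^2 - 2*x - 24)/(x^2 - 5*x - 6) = (x + 4)/(x + 1)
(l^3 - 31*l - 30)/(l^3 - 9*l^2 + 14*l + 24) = (l + 5)/(l - 4)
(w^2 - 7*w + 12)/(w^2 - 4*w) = (w - 3)/w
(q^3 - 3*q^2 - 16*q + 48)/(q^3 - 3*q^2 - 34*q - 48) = (-q^3 + 3*q^2 + 16*q - 48)/(-q^3 + 3*q^2 + 34*q + 48)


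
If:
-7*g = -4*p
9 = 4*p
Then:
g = 9/7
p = 9/4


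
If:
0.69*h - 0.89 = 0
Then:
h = 1.29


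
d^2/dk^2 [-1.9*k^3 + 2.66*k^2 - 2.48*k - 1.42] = 5.32 - 11.4*k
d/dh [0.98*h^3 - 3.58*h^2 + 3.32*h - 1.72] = 2.94*h^2 - 7.16*h + 3.32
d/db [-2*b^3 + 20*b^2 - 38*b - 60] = -6*b^2 + 40*b - 38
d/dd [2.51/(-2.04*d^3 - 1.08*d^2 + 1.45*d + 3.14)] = (15.3612*d^2 + 5.4216*d - 3.6395)/(2.04*d^3 + 1.08*d^2 - 1.45*d - 3.14)^2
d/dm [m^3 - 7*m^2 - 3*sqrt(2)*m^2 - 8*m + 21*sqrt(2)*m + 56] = 3*m^2 - 14*m - 6*sqrt(2)*m - 8 + 21*sqrt(2)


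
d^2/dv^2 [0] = 0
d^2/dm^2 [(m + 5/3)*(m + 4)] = 2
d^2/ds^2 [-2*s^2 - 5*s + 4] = -4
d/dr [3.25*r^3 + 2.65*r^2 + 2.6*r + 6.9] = 9.75*r^2 + 5.3*r + 2.6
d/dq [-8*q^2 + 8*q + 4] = 8 - 16*q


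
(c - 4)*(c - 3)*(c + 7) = c^3 - 37*c + 84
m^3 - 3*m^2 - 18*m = m*(m - 6)*(m + 3)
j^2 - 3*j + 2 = (j - 2)*(j - 1)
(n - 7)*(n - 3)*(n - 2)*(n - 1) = n^4 - 13*n^3 + 53*n^2 - 83*n + 42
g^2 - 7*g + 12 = (g - 4)*(g - 3)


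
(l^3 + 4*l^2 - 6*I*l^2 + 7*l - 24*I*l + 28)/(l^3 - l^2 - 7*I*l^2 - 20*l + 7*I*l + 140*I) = (l + I)/(l - 5)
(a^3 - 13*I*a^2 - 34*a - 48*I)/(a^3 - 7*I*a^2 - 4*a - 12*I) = (a - 8*I)/(a - 2*I)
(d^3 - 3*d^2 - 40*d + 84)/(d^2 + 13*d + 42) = (d^2 - 9*d + 14)/(d + 7)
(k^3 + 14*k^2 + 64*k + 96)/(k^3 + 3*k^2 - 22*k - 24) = (k^2 + 8*k + 16)/(k^2 - 3*k - 4)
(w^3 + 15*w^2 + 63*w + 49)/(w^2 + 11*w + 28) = (w^2 + 8*w + 7)/(w + 4)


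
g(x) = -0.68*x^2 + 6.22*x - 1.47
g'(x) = 6.22 - 1.36*x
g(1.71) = 7.18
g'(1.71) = 3.89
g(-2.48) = -21.08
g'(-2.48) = 9.59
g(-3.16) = -27.92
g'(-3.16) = 10.52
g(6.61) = 9.93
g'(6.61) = -2.77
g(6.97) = 8.85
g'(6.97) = -3.26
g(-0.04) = -1.72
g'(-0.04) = 6.27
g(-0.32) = -3.53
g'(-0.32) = 6.66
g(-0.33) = -3.60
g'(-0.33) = 6.67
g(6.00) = 11.37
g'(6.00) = -1.94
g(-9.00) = -112.53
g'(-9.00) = 18.46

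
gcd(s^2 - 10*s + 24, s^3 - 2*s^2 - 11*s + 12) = s - 4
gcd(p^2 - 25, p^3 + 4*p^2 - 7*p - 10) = p + 5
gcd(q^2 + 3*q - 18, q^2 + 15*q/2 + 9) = q + 6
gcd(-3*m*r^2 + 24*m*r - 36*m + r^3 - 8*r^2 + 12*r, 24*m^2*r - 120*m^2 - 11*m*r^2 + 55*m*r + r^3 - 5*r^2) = -3*m + r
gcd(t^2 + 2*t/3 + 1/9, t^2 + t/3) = t + 1/3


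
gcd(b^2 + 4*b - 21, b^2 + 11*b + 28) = b + 7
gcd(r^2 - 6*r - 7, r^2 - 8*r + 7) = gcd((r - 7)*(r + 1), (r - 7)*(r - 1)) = r - 7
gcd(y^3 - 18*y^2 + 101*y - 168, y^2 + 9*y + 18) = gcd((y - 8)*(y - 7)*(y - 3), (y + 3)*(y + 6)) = 1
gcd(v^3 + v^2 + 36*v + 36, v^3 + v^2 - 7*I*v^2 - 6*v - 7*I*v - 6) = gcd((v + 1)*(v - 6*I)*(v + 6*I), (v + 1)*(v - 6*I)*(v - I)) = v^2 + v*(1 - 6*I) - 6*I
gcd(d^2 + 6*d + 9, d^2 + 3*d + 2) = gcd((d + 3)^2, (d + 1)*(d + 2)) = 1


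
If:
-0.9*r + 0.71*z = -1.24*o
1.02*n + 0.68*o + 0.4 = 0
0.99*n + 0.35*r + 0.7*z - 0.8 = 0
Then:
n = 4.06372549019608 - 3.66041666666667*z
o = 5.490625*z - 6.68382352941176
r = 8.35375*z - 9.20882352941176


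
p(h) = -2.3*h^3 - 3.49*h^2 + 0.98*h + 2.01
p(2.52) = -54.49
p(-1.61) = 0.98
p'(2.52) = -60.43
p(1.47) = -11.40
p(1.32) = -8.07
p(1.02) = -3.06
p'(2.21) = -48.15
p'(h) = -6.9*h^2 - 6.98*h + 0.98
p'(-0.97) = 1.26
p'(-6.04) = -208.58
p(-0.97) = -0.13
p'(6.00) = -289.30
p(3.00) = -88.56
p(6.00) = -614.55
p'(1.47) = -24.19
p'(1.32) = -20.26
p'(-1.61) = -5.67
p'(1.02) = -13.32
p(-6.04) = 375.57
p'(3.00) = -82.06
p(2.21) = -37.70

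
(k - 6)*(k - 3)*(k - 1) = k^3 - 10*k^2 + 27*k - 18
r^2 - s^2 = (r - s)*(r + s)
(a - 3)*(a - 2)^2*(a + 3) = a^4 - 4*a^3 - 5*a^2 + 36*a - 36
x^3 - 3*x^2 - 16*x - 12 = (x - 6)*(x + 1)*(x + 2)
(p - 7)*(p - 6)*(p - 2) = p^3 - 15*p^2 + 68*p - 84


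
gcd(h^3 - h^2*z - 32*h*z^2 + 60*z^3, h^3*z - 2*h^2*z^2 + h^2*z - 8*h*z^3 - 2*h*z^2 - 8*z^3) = 1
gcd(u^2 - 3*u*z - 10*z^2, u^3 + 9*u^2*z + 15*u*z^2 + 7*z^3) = 1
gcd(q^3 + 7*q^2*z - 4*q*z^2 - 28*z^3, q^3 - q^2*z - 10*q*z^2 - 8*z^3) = q + 2*z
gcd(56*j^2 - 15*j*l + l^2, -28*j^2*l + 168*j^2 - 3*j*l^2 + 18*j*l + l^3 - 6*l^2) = 7*j - l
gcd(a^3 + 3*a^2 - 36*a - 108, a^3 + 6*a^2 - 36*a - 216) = a^2 - 36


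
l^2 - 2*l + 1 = (l - 1)^2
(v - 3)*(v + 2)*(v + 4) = v^3 + 3*v^2 - 10*v - 24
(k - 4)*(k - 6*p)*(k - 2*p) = k^3 - 8*k^2*p - 4*k^2 + 12*k*p^2 + 32*k*p - 48*p^2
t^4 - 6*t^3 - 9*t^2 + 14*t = t*(t - 7)*(t - 1)*(t + 2)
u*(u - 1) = u^2 - u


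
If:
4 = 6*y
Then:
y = 2/3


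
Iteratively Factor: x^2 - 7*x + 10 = (x - 5)*(x - 2)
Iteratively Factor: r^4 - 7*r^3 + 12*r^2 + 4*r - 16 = (r - 4)*(r^3 - 3*r^2 + 4) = (r - 4)*(r - 2)*(r^2 - r - 2) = (r - 4)*(r - 2)^2*(r + 1)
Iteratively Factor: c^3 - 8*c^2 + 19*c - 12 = (c - 4)*(c^2 - 4*c + 3) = (c - 4)*(c - 1)*(c - 3)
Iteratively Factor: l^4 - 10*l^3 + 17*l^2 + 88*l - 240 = (l - 4)*(l^3 - 6*l^2 - 7*l + 60) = (l - 5)*(l - 4)*(l^2 - l - 12) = (l - 5)*(l - 4)^2*(l + 3)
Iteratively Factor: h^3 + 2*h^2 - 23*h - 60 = (h + 4)*(h^2 - 2*h - 15) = (h + 3)*(h + 4)*(h - 5)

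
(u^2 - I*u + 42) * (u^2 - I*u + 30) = u^4 - 2*I*u^3 + 71*u^2 - 72*I*u + 1260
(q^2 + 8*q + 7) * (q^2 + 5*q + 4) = q^4 + 13*q^3 + 51*q^2 + 67*q + 28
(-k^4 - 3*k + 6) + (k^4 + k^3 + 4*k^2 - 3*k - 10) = k^3 + 4*k^2 - 6*k - 4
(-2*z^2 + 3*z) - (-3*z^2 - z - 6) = z^2 + 4*z + 6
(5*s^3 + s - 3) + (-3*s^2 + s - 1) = 5*s^3 - 3*s^2 + 2*s - 4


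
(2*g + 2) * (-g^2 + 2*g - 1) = -2*g^3 + 2*g^2 + 2*g - 2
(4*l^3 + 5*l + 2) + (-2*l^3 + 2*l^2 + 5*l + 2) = 2*l^3 + 2*l^2 + 10*l + 4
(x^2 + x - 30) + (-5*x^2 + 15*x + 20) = -4*x^2 + 16*x - 10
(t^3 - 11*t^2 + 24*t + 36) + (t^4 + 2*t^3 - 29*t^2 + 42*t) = t^4 + 3*t^3 - 40*t^2 + 66*t + 36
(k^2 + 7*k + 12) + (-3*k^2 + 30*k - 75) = -2*k^2 + 37*k - 63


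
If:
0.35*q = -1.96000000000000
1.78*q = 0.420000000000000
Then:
No Solution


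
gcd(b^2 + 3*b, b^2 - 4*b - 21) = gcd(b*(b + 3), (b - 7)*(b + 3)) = b + 3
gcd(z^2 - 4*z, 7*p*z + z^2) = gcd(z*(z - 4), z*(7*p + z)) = z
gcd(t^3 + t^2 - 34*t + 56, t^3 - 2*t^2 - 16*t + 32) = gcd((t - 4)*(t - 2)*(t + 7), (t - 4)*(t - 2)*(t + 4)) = t^2 - 6*t + 8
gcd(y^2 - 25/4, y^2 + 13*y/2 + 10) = y + 5/2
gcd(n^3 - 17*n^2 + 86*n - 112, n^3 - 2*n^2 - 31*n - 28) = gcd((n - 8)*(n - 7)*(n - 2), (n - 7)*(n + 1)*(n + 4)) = n - 7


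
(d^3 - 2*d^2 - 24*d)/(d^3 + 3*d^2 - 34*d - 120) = d/(d + 5)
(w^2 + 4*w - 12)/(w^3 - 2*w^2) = (w + 6)/w^2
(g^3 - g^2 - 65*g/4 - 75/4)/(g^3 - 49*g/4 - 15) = (g - 5)/(g - 4)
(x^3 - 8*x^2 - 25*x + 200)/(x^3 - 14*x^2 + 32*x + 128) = (x^2 - 25)/(x^2 - 6*x - 16)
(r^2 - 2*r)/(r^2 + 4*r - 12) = r/(r + 6)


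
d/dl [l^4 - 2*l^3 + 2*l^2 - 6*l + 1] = 4*l^3 - 6*l^2 + 4*l - 6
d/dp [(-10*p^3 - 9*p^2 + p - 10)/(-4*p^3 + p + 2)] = 3*(-12*p^4 - 4*p^3 - 63*p^2 - 12*p + 4)/(16*p^6 - 8*p^4 - 16*p^3 + p^2 + 4*p + 4)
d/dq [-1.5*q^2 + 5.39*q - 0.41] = 5.39 - 3.0*q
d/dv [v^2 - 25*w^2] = 2*v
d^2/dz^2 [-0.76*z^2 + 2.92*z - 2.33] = -1.52000000000000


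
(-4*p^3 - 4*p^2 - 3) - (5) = -4*p^3 - 4*p^2 - 8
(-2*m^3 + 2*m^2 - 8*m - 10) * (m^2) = -2*m^5 + 2*m^4 - 8*m^3 - 10*m^2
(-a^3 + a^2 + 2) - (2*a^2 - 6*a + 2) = -a^3 - a^2 + 6*a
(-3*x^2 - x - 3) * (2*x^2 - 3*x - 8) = -6*x^4 + 7*x^3 + 21*x^2 + 17*x + 24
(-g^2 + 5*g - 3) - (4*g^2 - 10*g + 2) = -5*g^2 + 15*g - 5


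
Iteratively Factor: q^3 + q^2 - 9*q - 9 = (q + 3)*(q^2 - 2*q - 3) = (q - 3)*(q + 3)*(q + 1)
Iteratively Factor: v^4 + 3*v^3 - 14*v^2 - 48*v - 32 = (v + 2)*(v^3 + v^2 - 16*v - 16) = (v + 2)*(v + 4)*(v^2 - 3*v - 4) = (v - 4)*(v + 2)*(v + 4)*(v + 1)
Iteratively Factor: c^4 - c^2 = (c - 1)*(c^3 + c^2) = c*(c - 1)*(c^2 + c) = c*(c - 1)*(c + 1)*(c)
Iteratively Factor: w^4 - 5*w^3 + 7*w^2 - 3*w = (w - 1)*(w^3 - 4*w^2 + 3*w) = (w - 3)*(w - 1)*(w^2 - w) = w*(w - 3)*(w - 1)*(w - 1)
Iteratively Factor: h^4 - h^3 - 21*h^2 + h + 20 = (h + 4)*(h^3 - 5*h^2 - h + 5) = (h - 5)*(h + 4)*(h^2 - 1) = (h - 5)*(h - 1)*(h + 4)*(h + 1)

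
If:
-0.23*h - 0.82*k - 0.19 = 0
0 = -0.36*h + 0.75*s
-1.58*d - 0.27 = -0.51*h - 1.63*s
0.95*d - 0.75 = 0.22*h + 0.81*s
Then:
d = 4.26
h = 5.42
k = -1.75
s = 2.60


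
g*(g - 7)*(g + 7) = g^3 - 49*g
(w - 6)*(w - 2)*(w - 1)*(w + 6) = w^4 - 3*w^3 - 34*w^2 + 108*w - 72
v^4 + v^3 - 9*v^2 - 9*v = v*(v - 3)*(v + 1)*(v + 3)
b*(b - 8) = b^2 - 8*b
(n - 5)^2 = n^2 - 10*n + 25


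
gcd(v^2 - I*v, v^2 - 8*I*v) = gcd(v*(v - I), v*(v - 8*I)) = v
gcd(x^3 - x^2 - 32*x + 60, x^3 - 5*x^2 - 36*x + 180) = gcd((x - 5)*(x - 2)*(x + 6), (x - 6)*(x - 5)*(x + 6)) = x^2 + x - 30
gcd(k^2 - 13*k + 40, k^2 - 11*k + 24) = k - 8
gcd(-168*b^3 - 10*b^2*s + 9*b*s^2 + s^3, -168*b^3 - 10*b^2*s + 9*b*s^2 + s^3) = -168*b^3 - 10*b^2*s + 9*b*s^2 + s^3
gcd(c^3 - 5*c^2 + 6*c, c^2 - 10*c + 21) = c - 3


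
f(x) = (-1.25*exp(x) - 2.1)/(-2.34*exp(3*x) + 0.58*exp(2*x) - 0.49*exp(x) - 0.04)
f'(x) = (-1.25*exp(x) - 2.1)*(7.02*exp(3*x) - 1.16*exp(2*x) + 0.49*exp(x))/(-2.34*exp(3*x) + 0.58*exp(2*x) - 0.49*exp(x) - 0.04)^2 - 1.25*exp(x)/(-2.34*exp(3*x) + 0.58*exp(2*x) - 0.49*exp(x) - 0.04) = (-5.85*exp(3*x) - 14.017*exp(2*x) + 2.436*exp(x) - 0.979)*exp(x)/(5.4756*exp(6*x) - 2.7144*exp(5*x) + 2.6296*exp(4*x) - 0.3812*exp(3*x) + 0.1937*exp(2*x) + 0.0392*exp(x) + 0.0016)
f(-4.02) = 43.65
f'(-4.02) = -7.14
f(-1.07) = 10.79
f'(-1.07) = -12.68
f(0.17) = 0.97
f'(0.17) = -2.38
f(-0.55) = 4.87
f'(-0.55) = -9.23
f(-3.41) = 38.48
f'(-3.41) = -9.75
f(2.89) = 0.00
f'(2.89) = -0.00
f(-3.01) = 34.30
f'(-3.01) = -11.09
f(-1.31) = 13.85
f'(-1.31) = -12.70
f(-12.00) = 52.50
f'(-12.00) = 0.00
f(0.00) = 1.46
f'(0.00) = -3.51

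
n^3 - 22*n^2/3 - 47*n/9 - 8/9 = (n - 8)*(n + 1/3)^2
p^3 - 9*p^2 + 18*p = p*(p - 6)*(p - 3)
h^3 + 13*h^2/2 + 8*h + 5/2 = (h + 1/2)*(h + 1)*(h + 5)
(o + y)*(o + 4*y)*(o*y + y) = o^3*y + 5*o^2*y^2 + o^2*y + 4*o*y^3 + 5*o*y^2 + 4*y^3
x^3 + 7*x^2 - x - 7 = (x - 1)*(x + 1)*(x + 7)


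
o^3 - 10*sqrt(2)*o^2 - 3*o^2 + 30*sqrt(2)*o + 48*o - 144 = (o - 3)*(o - 6*sqrt(2))*(o - 4*sqrt(2))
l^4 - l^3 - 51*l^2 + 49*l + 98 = (l - 7)*(l - 2)*(l + 1)*(l + 7)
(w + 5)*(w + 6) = w^2 + 11*w + 30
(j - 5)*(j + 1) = j^2 - 4*j - 5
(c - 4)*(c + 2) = c^2 - 2*c - 8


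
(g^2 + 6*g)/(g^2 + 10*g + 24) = g/(g + 4)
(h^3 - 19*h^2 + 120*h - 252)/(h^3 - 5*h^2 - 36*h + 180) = (h^2 - 13*h + 42)/(h^2 + h - 30)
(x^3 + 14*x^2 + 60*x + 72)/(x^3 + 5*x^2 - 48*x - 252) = (x + 2)/(x - 7)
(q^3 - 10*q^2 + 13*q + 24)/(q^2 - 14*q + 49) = (q^3 - 10*q^2 + 13*q + 24)/(q^2 - 14*q + 49)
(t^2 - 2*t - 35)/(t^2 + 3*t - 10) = (t - 7)/(t - 2)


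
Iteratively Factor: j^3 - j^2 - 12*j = (j)*(j^2 - j - 12) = j*(j - 4)*(j + 3)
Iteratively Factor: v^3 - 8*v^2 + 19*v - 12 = (v - 1)*(v^2 - 7*v + 12) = (v - 3)*(v - 1)*(v - 4)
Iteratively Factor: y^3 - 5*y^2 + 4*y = (y - 1)*(y^2 - 4*y) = y*(y - 1)*(y - 4)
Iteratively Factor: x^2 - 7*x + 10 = (x - 5)*(x - 2)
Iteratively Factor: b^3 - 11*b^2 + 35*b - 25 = (b - 5)*(b^2 - 6*b + 5) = (b - 5)*(b - 1)*(b - 5)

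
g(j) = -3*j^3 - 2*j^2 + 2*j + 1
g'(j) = -9*j^2 - 4*j + 2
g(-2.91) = 52.17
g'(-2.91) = -62.57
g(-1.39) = 2.41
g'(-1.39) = -9.83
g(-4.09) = 164.62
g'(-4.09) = -132.19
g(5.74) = -620.77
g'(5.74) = -317.49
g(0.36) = 1.32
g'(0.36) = -0.61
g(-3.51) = 99.07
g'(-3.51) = -94.84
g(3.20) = -111.38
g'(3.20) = -102.96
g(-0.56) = -0.22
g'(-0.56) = 1.42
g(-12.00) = 4873.00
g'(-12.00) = -1246.00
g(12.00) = -5447.00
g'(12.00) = -1342.00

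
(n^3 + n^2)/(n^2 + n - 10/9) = 9*n^2*(n + 1)/(9*n^2 + 9*n - 10)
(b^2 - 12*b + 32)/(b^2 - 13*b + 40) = (b - 4)/(b - 5)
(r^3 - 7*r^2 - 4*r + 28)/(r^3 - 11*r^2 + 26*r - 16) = (r^2 - 5*r - 14)/(r^2 - 9*r + 8)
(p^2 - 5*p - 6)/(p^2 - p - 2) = (p - 6)/(p - 2)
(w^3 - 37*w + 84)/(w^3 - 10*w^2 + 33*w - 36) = (w + 7)/(w - 3)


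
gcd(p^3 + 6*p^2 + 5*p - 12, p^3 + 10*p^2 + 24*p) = p + 4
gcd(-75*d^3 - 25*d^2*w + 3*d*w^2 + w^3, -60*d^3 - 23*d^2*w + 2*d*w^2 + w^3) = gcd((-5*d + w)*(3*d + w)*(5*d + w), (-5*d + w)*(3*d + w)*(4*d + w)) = -15*d^2 - 2*d*w + w^2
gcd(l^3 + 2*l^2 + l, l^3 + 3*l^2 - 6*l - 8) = l + 1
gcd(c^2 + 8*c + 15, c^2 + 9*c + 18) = c + 3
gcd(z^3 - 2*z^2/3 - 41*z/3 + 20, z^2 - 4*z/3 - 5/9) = z - 5/3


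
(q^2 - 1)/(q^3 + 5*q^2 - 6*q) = (q + 1)/(q*(q + 6))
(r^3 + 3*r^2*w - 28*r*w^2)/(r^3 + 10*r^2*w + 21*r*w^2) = (r - 4*w)/(r + 3*w)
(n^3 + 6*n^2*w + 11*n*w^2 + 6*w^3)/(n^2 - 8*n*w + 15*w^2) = (n^3 + 6*n^2*w + 11*n*w^2 + 6*w^3)/(n^2 - 8*n*w + 15*w^2)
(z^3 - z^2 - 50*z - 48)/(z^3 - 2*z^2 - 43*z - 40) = (z + 6)/(z + 5)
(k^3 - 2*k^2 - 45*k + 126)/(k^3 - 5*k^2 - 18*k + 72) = (k + 7)/(k + 4)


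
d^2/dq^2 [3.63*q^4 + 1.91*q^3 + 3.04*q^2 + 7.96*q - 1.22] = 43.56*q^2 + 11.46*q + 6.08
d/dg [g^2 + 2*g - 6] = 2*g + 2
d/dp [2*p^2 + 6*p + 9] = 4*p + 6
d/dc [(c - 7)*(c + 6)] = 2*c - 1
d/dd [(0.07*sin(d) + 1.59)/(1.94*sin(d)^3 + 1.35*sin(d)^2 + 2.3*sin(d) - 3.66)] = (-4.4967*sin(d) + 0.0679*sin(3*d) + 4.67415*cos(2*d) - 8.58735)*cos(d)/(1.94*sin(d)^3 + 1.35*sin(d)^2 + 2.3*sin(d) - 3.66)^2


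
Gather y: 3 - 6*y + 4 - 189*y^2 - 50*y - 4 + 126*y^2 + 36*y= -63*y^2 - 20*y + 3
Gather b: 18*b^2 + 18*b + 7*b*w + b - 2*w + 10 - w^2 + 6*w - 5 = 18*b^2 + b*(7*w + 19) - w^2 + 4*w + 5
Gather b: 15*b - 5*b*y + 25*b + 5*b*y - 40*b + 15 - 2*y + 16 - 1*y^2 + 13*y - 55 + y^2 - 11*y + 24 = 0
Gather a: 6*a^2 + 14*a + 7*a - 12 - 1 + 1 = 6*a^2 + 21*a - 12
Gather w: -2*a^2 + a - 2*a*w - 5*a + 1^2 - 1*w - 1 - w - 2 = -2*a^2 - 4*a + w*(-2*a - 2) - 2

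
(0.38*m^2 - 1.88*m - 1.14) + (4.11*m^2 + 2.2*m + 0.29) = 4.49*m^2 + 0.32*m - 0.85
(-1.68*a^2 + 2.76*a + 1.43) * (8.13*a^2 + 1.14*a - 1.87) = -13.6584*a^4 + 20.5236*a^3 + 17.9139*a^2 - 3.531*a - 2.6741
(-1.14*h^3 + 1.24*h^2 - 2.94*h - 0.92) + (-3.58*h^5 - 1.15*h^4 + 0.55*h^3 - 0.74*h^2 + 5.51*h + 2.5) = -3.58*h^5 - 1.15*h^4 - 0.59*h^3 + 0.5*h^2 + 2.57*h + 1.58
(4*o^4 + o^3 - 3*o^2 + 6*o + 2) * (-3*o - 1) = -12*o^5 - 7*o^4 + 8*o^3 - 15*o^2 - 12*o - 2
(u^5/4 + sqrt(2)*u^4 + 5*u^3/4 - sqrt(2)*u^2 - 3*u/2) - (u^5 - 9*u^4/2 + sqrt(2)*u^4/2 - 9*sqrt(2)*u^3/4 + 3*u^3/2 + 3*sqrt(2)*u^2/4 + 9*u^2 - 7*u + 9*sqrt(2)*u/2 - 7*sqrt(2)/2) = -3*u^5/4 + sqrt(2)*u^4/2 + 9*u^4/2 - u^3/4 + 9*sqrt(2)*u^3/4 - 9*u^2 - 7*sqrt(2)*u^2/4 - 9*sqrt(2)*u/2 + 11*u/2 + 7*sqrt(2)/2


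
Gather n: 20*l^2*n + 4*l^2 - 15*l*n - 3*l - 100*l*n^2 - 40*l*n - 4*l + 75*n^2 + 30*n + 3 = 4*l^2 - 7*l + n^2*(75 - 100*l) + n*(20*l^2 - 55*l + 30) + 3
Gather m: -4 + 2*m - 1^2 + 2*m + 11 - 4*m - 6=0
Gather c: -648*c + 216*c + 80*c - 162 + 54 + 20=-352*c - 88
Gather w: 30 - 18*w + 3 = 33 - 18*w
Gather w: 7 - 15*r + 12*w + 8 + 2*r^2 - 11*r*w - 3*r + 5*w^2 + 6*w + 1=2*r^2 - 18*r + 5*w^2 + w*(18 - 11*r) + 16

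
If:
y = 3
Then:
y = 3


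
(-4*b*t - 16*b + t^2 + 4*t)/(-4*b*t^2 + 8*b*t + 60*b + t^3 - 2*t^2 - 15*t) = (t + 4)/(t^2 - 2*t - 15)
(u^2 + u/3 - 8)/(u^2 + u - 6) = (u - 8/3)/(u - 2)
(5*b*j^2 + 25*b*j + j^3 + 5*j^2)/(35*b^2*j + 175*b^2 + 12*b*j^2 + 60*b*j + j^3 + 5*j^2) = j/(7*b + j)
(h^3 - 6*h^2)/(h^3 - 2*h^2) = (h - 6)/(h - 2)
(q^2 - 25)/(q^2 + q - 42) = (q^2 - 25)/(q^2 + q - 42)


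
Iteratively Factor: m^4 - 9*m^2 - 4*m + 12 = (m + 2)*(m^3 - 2*m^2 - 5*m + 6) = (m - 3)*(m + 2)*(m^2 + m - 2) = (m - 3)*(m - 1)*(m + 2)*(m + 2)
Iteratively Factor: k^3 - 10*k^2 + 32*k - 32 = (k - 4)*(k^2 - 6*k + 8) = (k - 4)*(k - 2)*(k - 4)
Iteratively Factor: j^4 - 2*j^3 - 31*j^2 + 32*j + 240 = (j + 3)*(j^3 - 5*j^2 - 16*j + 80) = (j - 4)*(j + 3)*(j^2 - j - 20) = (j - 5)*(j - 4)*(j + 3)*(j + 4)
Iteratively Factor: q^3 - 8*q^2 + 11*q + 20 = (q - 4)*(q^2 - 4*q - 5) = (q - 4)*(q + 1)*(q - 5)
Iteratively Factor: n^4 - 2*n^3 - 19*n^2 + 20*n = (n - 1)*(n^3 - n^2 - 20*n) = n*(n - 1)*(n^2 - n - 20) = n*(n - 5)*(n - 1)*(n + 4)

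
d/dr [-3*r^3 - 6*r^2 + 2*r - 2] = -9*r^2 - 12*r + 2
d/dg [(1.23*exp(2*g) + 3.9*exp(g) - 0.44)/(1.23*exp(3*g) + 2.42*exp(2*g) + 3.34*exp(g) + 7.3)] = (-1.5129*exp(4*g) - 9.594*exp(3*g) - 3.7062*exp(2*g) + 20.0876*exp(g) + 29.9396)*exp(g)/(1.5129*exp(6*g) + 5.9532*exp(5*g) + 14.0728*exp(4*g) + 34.1236*exp(3*g) + 46.4876*exp(2*g) + 48.764*exp(g) + 53.29)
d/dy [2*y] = 2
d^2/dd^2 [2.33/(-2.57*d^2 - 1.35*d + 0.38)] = (30.778834*d^2 + 16.16787*d - 2.33*(5.14*d + 1.35)*(10.28*d + 2.7) - 4.550956)/(2.57*d^2 + 1.35*d - 0.38)^3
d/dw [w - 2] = 1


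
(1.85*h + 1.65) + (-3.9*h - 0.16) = 1.49 - 2.05*h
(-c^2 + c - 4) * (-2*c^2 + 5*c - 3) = 2*c^4 - 7*c^3 + 16*c^2 - 23*c + 12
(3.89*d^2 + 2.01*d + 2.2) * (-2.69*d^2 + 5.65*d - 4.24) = -10.4641*d^4 + 16.5716*d^3 - 11.0551*d^2 + 3.9076*d - 9.328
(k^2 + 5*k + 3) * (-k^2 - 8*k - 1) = -k^4 - 13*k^3 - 44*k^2 - 29*k - 3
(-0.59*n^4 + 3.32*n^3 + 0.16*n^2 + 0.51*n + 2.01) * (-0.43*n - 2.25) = 0.2537*n^5 - 0.1001*n^4 - 7.5388*n^3 - 0.5793*n^2 - 2.0118*n - 4.5225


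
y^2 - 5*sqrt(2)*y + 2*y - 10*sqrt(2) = (y + 2)*(y - 5*sqrt(2))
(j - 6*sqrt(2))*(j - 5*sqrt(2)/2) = j^2 - 17*sqrt(2)*j/2 + 30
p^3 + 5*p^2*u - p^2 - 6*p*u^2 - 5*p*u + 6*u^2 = (p - 1)*(p - u)*(p + 6*u)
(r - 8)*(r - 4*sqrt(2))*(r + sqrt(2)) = r^3 - 8*r^2 - 3*sqrt(2)*r^2 - 8*r + 24*sqrt(2)*r + 64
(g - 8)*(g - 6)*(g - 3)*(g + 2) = g^4 - 15*g^3 + 56*g^2 + 36*g - 288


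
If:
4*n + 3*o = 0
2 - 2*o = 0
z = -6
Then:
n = -3/4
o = 1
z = -6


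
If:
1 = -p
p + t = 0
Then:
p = -1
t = 1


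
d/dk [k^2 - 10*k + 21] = 2*k - 10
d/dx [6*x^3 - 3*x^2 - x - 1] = 18*x^2 - 6*x - 1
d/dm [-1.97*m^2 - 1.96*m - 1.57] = -3.94*m - 1.96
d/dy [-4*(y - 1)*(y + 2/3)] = 4/3 - 8*y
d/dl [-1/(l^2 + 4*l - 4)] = 2*(l + 2)/(l^2 + 4*l - 4)^2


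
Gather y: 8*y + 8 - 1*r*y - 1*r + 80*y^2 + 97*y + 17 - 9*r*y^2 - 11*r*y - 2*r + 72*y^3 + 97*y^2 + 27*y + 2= -3*r + 72*y^3 + y^2*(177 - 9*r) + y*(132 - 12*r) + 27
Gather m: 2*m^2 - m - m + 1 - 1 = 2*m^2 - 2*m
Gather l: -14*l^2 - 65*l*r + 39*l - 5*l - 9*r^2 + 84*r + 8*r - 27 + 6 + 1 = -14*l^2 + l*(34 - 65*r) - 9*r^2 + 92*r - 20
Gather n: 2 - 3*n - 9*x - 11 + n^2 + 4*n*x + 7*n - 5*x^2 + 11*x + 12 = n^2 + n*(4*x + 4) - 5*x^2 + 2*x + 3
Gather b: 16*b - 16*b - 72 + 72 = 0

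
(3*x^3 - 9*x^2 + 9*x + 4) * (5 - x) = -3*x^4 + 24*x^3 - 54*x^2 + 41*x + 20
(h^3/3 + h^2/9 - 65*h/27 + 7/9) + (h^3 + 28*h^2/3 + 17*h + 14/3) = 4*h^3/3 + 85*h^2/9 + 394*h/27 + 49/9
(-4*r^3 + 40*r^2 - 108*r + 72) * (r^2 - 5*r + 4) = -4*r^5 + 60*r^4 - 324*r^3 + 772*r^2 - 792*r + 288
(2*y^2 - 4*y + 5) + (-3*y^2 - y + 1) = -y^2 - 5*y + 6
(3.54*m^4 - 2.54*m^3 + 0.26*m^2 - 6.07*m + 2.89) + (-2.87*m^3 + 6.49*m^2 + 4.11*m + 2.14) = 3.54*m^4 - 5.41*m^3 + 6.75*m^2 - 1.96*m + 5.03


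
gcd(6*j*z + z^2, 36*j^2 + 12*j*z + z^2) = 6*j + z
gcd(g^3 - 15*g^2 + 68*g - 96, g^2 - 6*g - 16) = g - 8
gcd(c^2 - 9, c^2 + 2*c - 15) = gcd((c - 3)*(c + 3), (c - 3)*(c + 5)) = c - 3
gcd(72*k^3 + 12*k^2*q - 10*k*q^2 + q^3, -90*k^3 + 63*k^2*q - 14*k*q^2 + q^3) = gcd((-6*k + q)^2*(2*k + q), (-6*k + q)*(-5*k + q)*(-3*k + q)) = -6*k + q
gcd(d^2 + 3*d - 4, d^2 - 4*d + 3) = d - 1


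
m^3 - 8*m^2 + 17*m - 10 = (m - 5)*(m - 2)*(m - 1)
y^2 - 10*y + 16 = (y - 8)*(y - 2)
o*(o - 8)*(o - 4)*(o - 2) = o^4 - 14*o^3 + 56*o^2 - 64*o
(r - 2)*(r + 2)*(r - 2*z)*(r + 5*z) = r^4 + 3*r^3*z - 10*r^2*z^2 - 4*r^2 - 12*r*z + 40*z^2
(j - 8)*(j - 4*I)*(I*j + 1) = I*j^3 + 5*j^2 - 8*I*j^2 - 40*j - 4*I*j + 32*I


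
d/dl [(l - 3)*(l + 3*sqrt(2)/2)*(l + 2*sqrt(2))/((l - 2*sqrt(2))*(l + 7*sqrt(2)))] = (l^4 + 10*sqrt(2)*l^3 - 55*l^2 - 9*sqrt(2)*l^2/2 - 196*sqrt(2)*l + 204*l - 168 + 384*sqrt(2))/(l^4 + 10*sqrt(2)*l^3 - 6*l^2 - 280*sqrt(2)*l + 784)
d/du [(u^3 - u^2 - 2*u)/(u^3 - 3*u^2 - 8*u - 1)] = (-2*u^4 - 12*u^3 - u^2 + 2*u + 2)/(u^6 - 6*u^5 - 7*u^4 + 46*u^3 + 70*u^2 + 16*u + 1)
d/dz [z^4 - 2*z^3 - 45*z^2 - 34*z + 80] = 4*z^3 - 6*z^2 - 90*z - 34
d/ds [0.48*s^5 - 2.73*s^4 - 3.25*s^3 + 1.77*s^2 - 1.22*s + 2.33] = 2.4*s^4 - 10.92*s^3 - 9.75*s^2 + 3.54*s - 1.22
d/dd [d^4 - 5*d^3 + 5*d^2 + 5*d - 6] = 4*d^3 - 15*d^2 + 10*d + 5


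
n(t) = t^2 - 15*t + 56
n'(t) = 2*t - 15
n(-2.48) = 99.35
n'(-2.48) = -19.96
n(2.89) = 21.00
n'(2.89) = -9.22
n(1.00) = 42.00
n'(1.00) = -13.00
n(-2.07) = 91.33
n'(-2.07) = -19.14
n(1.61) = 34.44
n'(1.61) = -11.78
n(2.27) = 27.10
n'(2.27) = -10.46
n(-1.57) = 82.01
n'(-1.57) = -18.14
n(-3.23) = 114.88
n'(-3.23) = -21.46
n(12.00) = 20.00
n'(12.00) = 9.00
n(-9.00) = 272.00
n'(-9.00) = -33.00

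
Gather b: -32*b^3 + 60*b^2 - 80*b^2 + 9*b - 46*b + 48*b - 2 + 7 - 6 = -32*b^3 - 20*b^2 + 11*b - 1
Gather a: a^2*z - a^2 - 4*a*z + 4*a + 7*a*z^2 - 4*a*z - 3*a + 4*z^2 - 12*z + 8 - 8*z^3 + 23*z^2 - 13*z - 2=a^2*(z - 1) + a*(7*z^2 - 8*z + 1) - 8*z^3 + 27*z^2 - 25*z + 6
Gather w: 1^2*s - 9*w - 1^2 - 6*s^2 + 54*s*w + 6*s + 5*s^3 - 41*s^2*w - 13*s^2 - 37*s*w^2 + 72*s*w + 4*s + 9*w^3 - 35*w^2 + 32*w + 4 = 5*s^3 - 19*s^2 + 11*s + 9*w^3 + w^2*(-37*s - 35) + w*(-41*s^2 + 126*s + 23) + 3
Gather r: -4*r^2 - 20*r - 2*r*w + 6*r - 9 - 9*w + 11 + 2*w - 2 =-4*r^2 + r*(-2*w - 14) - 7*w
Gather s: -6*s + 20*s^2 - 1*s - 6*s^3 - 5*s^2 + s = -6*s^3 + 15*s^2 - 6*s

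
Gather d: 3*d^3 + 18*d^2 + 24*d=3*d^3 + 18*d^2 + 24*d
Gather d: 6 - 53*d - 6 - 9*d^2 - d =-9*d^2 - 54*d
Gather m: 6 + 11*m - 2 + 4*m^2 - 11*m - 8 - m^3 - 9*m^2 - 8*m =-m^3 - 5*m^2 - 8*m - 4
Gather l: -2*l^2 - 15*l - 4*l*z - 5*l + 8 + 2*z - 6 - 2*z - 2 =-2*l^2 + l*(-4*z - 20)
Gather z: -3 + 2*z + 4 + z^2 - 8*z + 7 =z^2 - 6*z + 8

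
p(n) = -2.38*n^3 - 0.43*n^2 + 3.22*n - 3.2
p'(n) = -7.14*n^2 - 0.86*n + 3.22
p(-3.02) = 48.71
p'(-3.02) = -59.30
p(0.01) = -3.17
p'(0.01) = 3.21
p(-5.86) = 442.09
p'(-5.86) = -236.93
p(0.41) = -2.12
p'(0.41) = 1.67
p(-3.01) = 48.12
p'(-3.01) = -58.88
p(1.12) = -3.48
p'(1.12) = -6.70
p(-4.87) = 245.81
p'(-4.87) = -161.93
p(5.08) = -309.95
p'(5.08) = -185.41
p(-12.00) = 4008.88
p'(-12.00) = -1014.62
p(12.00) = -4139.12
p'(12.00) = -1035.26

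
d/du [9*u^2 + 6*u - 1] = 18*u + 6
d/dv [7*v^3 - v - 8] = 21*v^2 - 1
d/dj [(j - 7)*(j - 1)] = 2*j - 8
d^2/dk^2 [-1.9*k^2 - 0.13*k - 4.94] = -3.80000000000000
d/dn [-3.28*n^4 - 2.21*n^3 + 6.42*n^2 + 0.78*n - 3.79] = -13.12*n^3 - 6.63*n^2 + 12.84*n + 0.78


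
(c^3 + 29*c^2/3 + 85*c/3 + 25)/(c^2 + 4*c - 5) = (c^2 + 14*c/3 + 5)/(c - 1)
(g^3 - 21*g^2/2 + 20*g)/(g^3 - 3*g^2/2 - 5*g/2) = (g - 8)/(g + 1)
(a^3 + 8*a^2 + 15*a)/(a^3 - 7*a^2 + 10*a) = (a^2 + 8*a + 15)/(a^2 - 7*a + 10)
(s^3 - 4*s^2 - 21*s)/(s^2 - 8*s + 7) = s*(s + 3)/(s - 1)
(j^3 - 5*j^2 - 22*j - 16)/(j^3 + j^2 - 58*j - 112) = (j + 1)/(j + 7)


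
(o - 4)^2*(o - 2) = o^3 - 10*o^2 + 32*o - 32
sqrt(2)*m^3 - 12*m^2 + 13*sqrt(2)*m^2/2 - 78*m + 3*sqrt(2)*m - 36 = (m + 6)*(m - 6*sqrt(2))*(sqrt(2)*m + sqrt(2)/2)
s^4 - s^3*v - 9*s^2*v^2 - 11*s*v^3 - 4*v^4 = (s - 4*v)*(s + v)^3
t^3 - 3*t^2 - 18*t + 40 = (t - 5)*(t - 2)*(t + 4)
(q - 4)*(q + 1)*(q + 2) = q^3 - q^2 - 10*q - 8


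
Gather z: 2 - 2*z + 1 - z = 3 - 3*z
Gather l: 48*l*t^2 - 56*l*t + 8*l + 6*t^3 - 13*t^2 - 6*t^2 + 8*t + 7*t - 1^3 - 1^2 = l*(48*t^2 - 56*t + 8) + 6*t^3 - 19*t^2 + 15*t - 2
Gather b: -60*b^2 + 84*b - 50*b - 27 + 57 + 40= -60*b^2 + 34*b + 70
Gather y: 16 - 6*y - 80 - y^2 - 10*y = -y^2 - 16*y - 64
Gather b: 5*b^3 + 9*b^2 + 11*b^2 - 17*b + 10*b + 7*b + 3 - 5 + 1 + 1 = 5*b^3 + 20*b^2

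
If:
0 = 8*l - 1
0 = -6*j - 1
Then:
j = -1/6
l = 1/8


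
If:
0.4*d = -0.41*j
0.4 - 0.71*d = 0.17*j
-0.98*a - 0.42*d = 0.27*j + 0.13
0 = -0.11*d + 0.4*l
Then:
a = -0.25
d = 0.74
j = -0.72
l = 0.20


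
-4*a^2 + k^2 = (-2*a + k)*(2*a + k)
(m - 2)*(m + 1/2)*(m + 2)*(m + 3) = m^4 + 7*m^3/2 - 5*m^2/2 - 14*m - 6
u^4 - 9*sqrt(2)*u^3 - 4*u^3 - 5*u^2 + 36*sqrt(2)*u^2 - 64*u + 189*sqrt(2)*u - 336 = (u - 7)*(u + 3)*(u - 8*sqrt(2))*(u - sqrt(2))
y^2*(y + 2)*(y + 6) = y^4 + 8*y^3 + 12*y^2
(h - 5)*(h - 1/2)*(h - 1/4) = h^3 - 23*h^2/4 + 31*h/8 - 5/8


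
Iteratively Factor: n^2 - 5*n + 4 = (n - 1)*(n - 4)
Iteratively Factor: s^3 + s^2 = (s)*(s^2 + s) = s*(s + 1)*(s)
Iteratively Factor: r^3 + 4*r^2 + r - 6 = (r + 2)*(r^2 + 2*r - 3) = (r + 2)*(r + 3)*(r - 1)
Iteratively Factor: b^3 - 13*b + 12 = (b - 3)*(b^2 + 3*b - 4) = (b - 3)*(b - 1)*(b + 4)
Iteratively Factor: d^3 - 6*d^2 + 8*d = (d - 4)*(d^2 - 2*d) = (d - 4)*(d - 2)*(d)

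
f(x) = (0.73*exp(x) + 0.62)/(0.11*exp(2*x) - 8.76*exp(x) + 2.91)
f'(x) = (0.73*exp(x) + 0.62)*(-0.22*exp(2*x) + 8.76*exp(x))/(0.11*exp(2*x) - 8.76*exp(x) + 2.91)^2 + 0.73*exp(x)/(0.11*exp(2*x) - 8.76*exp(x) + 2.91)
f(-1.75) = 0.54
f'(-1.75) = 0.68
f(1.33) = -0.12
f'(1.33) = 0.03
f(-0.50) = -0.45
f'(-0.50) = 0.81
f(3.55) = -0.15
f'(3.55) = -0.12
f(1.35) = -0.12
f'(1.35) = 0.03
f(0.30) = -0.18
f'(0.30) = 0.13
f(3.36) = -0.14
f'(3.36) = -0.07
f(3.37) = -0.14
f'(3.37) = -0.07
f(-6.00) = 0.22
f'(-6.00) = 0.00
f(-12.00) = 0.21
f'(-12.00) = 0.00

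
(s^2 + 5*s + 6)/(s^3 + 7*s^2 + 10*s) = (s + 3)/(s*(s + 5))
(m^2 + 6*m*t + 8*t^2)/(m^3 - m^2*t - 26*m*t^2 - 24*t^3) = (-m - 2*t)/(-m^2 + 5*m*t + 6*t^2)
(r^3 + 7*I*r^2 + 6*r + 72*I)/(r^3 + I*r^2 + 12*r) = (r + 6*I)/r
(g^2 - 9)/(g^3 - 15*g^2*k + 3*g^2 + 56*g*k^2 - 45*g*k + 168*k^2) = (g - 3)/(g^2 - 15*g*k + 56*k^2)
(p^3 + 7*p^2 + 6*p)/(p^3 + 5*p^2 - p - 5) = p*(p + 6)/(p^2 + 4*p - 5)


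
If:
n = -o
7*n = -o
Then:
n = 0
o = 0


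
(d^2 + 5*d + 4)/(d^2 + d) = (d + 4)/d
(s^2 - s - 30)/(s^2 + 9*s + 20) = (s - 6)/(s + 4)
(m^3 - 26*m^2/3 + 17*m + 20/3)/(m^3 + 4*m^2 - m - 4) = (m^3 - 26*m^2/3 + 17*m + 20/3)/(m^3 + 4*m^2 - m - 4)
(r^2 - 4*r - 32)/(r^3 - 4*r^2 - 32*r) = 1/r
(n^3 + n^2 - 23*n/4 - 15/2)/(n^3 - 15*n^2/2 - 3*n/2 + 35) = (n + 3/2)/(n - 7)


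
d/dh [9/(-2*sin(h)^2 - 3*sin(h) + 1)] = 9*(4*sin(h) + 3)*cos(h)/(3*sin(h) - cos(2*h))^2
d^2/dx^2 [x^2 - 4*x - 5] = 2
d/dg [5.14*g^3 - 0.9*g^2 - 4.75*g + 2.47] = 15.42*g^2 - 1.8*g - 4.75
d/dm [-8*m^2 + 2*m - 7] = 2 - 16*m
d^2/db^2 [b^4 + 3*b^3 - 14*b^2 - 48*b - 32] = 12*b^2 + 18*b - 28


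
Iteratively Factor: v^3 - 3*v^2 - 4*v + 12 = (v - 3)*(v^2 - 4) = (v - 3)*(v + 2)*(v - 2)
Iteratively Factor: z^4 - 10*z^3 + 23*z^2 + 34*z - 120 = (z - 4)*(z^3 - 6*z^2 - z + 30) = (z - 4)*(z + 2)*(z^2 - 8*z + 15) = (z - 5)*(z - 4)*(z + 2)*(z - 3)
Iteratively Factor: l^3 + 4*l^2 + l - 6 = (l + 2)*(l^2 + 2*l - 3) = (l - 1)*(l + 2)*(l + 3)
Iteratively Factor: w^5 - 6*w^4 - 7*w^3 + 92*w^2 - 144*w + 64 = (w - 1)*(w^4 - 5*w^3 - 12*w^2 + 80*w - 64) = (w - 4)*(w - 1)*(w^3 - w^2 - 16*w + 16) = (w - 4)^2*(w - 1)*(w^2 + 3*w - 4) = (w - 4)^2*(w - 1)*(w + 4)*(w - 1)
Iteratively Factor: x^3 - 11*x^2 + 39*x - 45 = (x - 3)*(x^2 - 8*x + 15) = (x - 3)^2*(x - 5)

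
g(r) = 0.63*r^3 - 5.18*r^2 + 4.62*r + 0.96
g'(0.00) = 4.62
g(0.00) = 0.96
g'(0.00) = 4.62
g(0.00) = 0.96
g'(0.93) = -3.38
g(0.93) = 1.28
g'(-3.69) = 68.58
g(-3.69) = -118.27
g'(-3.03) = 53.36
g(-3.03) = -78.12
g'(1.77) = -7.80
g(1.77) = -3.60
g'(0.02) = 4.41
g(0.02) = 1.05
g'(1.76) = -7.76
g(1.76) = -3.52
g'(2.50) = -9.47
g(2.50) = -10.02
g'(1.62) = -7.20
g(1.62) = -2.47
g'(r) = 1.89*r^2 - 10.36*r + 4.62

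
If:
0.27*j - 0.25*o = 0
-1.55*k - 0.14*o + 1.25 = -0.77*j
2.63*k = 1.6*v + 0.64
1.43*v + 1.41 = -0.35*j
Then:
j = -2.12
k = -0.04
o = -2.29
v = -0.47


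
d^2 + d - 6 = (d - 2)*(d + 3)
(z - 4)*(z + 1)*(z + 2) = z^3 - z^2 - 10*z - 8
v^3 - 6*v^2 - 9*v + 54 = (v - 6)*(v - 3)*(v + 3)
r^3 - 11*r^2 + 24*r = r*(r - 8)*(r - 3)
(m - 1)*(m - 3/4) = m^2 - 7*m/4 + 3/4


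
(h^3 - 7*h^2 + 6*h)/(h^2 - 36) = h*(h - 1)/(h + 6)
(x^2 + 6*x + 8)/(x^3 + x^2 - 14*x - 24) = (x + 4)/(x^2 - x - 12)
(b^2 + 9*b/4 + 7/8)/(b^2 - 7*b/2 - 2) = (b + 7/4)/(b - 4)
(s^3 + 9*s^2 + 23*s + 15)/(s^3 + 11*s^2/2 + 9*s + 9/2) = 2*(s + 5)/(2*s + 3)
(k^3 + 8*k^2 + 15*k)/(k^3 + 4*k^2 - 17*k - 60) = k/(k - 4)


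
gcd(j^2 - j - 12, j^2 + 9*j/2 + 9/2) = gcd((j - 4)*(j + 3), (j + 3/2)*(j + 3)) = j + 3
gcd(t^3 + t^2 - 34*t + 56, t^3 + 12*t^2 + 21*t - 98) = t^2 + 5*t - 14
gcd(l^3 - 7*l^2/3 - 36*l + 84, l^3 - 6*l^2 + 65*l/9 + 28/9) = l - 7/3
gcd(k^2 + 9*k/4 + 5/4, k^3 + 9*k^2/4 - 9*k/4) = 1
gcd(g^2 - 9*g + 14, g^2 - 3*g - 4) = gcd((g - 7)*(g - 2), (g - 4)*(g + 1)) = 1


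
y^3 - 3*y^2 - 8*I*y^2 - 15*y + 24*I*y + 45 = (y - 3)*(y - 5*I)*(y - 3*I)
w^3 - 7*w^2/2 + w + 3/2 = (w - 3)*(w - 1)*(w + 1/2)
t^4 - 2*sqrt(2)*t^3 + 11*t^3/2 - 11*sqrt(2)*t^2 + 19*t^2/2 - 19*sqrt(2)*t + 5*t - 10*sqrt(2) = (t + 1)*(t + 2)*(t + 5/2)*(t - 2*sqrt(2))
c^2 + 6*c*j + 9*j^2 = (c + 3*j)^2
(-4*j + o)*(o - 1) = -4*j*o + 4*j + o^2 - o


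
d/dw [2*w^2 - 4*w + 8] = 4*w - 4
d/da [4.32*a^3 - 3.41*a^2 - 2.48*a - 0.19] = 12.96*a^2 - 6.82*a - 2.48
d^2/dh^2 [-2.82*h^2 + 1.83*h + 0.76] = -5.64000000000000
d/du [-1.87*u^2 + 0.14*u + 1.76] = 0.14 - 3.74*u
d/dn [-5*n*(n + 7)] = -10*n - 35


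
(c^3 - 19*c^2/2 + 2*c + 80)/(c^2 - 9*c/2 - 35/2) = (c^2 - 12*c + 32)/(c - 7)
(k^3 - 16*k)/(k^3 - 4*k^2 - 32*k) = (k - 4)/(k - 8)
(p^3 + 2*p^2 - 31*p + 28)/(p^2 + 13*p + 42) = (p^2 - 5*p + 4)/(p + 6)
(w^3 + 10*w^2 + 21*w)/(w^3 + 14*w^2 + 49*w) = (w + 3)/(w + 7)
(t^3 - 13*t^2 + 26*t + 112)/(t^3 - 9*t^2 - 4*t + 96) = (t^2 - 5*t - 14)/(t^2 - t - 12)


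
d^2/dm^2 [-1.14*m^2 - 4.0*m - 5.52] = -2.28000000000000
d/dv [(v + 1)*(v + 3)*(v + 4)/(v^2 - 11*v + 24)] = (v^4 - 22*v^3 - 35*v^2 + 360*v + 588)/(v^4 - 22*v^3 + 169*v^2 - 528*v + 576)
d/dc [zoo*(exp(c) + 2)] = zoo*exp(c)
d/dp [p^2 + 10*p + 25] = 2*p + 10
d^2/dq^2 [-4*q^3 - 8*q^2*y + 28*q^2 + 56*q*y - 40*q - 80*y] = -24*q - 16*y + 56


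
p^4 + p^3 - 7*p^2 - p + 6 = (p - 2)*(p - 1)*(p + 1)*(p + 3)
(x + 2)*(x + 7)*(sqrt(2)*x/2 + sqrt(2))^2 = x^4/2 + 13*x^3/2 + 27*x^2 + 46*x + 28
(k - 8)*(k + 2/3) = k^2 - 22*k/3 - 16/3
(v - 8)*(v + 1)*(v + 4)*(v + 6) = v^4 + 3*v^3 - 54*v^2 - 248*v - 192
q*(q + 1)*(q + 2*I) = q^3 + q^2 + 2*I*q^2 + 2*I*q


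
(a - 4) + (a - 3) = 2*a - 7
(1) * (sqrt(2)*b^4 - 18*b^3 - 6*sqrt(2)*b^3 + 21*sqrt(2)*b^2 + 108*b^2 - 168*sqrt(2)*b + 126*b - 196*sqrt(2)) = sqrt(2)*b^4 - 18*b^3 - 6*sqrt(2)*b^3 + 21*sqrt(2)*b^2 + 108*b^2 - 168*sqrt(2)*b + 126*b - 196*sqrt(2)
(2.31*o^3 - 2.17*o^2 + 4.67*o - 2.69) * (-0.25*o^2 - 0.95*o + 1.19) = -0.5775*o^5 - 1.652*o^4 + 3.6429*o^3 - 6.3463*o^2 + 8.1128*o - 3.2011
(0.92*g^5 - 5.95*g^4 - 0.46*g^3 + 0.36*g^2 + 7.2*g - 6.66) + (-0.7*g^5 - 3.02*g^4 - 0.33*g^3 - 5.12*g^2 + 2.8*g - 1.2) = 0.22*g^5 - 8.97*g^4 - 0.79*g^3 - 4.76*g^2 + 10.0*g - 7.86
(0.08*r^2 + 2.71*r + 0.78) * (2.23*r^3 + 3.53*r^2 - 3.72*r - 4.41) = 0.1784*r^5 + 6.3257*r^4 + 11.0081*r^3 - 7.6806*r^2 - 14.8527*r - 3.4398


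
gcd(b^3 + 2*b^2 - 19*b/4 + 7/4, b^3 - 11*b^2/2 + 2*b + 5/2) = b - 1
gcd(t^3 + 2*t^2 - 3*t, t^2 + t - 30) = 1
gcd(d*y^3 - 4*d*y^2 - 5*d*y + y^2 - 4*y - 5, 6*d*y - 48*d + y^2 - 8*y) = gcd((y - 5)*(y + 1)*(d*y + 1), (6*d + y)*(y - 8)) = 1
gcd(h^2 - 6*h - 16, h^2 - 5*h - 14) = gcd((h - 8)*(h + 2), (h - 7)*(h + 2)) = h + 2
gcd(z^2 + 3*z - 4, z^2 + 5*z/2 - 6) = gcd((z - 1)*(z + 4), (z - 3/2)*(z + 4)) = z + 4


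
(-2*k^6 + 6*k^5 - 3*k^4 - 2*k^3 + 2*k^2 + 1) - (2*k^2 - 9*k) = -2*k^6 + 6*k^5 - 3*k^4 - 2*k^3 + 9*k + 1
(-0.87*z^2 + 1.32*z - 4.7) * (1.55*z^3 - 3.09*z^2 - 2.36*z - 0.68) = -1.3485*z^5 + 4.7343*z^4 - 9.3106*z^3 + 11.9994*z^2 + 10.1944*z + 3.196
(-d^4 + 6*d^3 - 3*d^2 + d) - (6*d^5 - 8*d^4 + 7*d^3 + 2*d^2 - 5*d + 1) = -6*d^5 + 7*d^4 - d^3 - 5*d^2 + 6*d - 1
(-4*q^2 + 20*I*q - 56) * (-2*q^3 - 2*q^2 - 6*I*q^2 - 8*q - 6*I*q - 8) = 8*q^5 + 8*q^4 - 16*I*q^4 + 264*q^3 - 16*I*q^3 + 264*q^2 + 176*I*q^2 + 448*q + 176*I*q + 448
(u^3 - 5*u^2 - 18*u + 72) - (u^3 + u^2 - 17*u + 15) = -6*u^2 - u + 57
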